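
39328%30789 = 8539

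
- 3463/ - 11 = 314 + 9/11 = 314.82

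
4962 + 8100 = 13062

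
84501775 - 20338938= 64162837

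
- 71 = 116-187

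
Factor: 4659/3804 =1553/1268 = 2^ ( - 2) * 317^( -1)*1553^1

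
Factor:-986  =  - 2^1*17^1*29^1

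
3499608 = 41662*84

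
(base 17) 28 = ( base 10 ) 42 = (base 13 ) 33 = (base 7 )60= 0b101010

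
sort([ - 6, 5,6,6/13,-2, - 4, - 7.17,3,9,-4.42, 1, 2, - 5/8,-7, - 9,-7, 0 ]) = [-9, - 7.17, - 7, -7,-6,-4.42 , - 4,-2 , - 5/8,0,  6/13,1,  2,3,5,6, 9 ] 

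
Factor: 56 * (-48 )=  - 2^7*3^1 * 7^1  =  - 2688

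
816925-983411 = -166486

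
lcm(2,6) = 6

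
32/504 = 4/63 = 0.06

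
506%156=38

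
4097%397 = 127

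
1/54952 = 1/54952 = 0.00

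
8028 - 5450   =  2578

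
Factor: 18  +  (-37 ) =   -  19^1 = -19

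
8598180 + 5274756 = 13872936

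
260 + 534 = 794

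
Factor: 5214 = 2^1 * 3^1*11^1 * 79^1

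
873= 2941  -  2068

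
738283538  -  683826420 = 54457118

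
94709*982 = 93004238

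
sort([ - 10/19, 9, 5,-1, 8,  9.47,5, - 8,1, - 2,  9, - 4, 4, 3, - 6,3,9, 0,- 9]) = [ -9, - 8, - 6,  -  4,-2,-1, - 10/19,0,1, 3, 3,  4, 5, 5, 8,9 , 9,9,9.47]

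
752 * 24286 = 18263072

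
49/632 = 49/632 = 0.08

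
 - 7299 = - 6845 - 454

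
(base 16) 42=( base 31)24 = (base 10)66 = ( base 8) 102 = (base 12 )56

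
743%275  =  193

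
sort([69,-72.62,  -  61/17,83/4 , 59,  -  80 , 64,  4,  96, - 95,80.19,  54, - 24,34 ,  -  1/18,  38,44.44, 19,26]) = [ - 95, - 80, - 72.62, - 24,- 61/17, - 1/18, 4,19, 83/4, 26, 34, 38, 44.44 , 54 , 59,64,69,  80.19, 96]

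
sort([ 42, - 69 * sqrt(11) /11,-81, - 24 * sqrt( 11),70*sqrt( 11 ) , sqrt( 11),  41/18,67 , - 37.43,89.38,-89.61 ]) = [ - 89.61, - 81, - 24*sqrt( 11) , - 37.43, - 69 * sqrt( 11)/11, 41/18,sqrt( 11), 42 , 67 , 89.38, 70*sqrt(11)] 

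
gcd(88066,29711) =11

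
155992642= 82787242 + 73205400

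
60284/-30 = -2010 + 8/15 = -2009.47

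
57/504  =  19/168 = 0.11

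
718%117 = 16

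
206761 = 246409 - 39648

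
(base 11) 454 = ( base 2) 1000011111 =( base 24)mf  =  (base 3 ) 202010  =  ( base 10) 543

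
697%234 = 229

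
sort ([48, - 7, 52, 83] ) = [ - 7,48,52,83 ] 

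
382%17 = 8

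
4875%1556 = 207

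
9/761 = 9/761 =0.01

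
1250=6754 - 5504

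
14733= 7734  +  6999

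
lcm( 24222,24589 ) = 1622874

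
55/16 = 55/16= 3.44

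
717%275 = 167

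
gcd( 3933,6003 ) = 207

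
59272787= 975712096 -916439309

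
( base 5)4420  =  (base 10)610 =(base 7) 1531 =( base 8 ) 1142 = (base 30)ka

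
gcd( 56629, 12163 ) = 1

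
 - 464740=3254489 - 3719229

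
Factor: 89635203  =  3^2*7^1*17^1*127^1*659^1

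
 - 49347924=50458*( - 978) 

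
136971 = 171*801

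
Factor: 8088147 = 3^3*463^1*647^1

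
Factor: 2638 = 2^1*1319^1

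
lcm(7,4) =28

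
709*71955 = 51016095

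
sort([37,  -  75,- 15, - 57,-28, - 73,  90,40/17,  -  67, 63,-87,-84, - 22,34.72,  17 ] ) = [-87 ,-84,-75, -73,-67,  -  57,-28,-22,  -  15 , 40/17, 17 , 34.72, 37, 63, 90] 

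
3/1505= 3/1505 =0.00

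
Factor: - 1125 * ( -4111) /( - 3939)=-1541625/1313 = -3^1*5^3*13^(-1 )*  101^ ( - 1)*4111^1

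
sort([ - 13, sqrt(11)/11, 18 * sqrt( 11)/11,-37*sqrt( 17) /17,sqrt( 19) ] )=[-13,-37  *sqrt(17 ) /17, sqrt( 11 )/11, sqrt( 19), 18 * sqrt( 11 ) /11 ] 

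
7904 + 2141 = 10045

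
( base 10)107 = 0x6B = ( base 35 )32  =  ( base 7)212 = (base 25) 47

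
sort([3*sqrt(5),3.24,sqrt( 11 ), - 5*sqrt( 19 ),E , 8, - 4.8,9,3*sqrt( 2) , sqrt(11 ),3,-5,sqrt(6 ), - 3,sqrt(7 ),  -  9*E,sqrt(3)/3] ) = [-9*E, - 5*sqrt(19),- 5, - 4.8, - 3 , sqrt(3) /3, sqrt(6) , sqrt(7),E,3, 3.24,sqrt ( 11),sqrt( 11 ),3*sqrt(2),  3*sqrt(5),  8,9]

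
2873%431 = 287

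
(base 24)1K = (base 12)38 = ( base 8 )54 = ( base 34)1a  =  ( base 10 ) 44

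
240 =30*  8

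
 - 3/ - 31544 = 3/31544=0.00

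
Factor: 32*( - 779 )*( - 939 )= 2^5*3^1*19^1*41^1*313^1 = 23407392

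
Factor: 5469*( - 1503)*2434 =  - 2^1 * 3^3 * 167^1*1217^1*1823^1 = -20007253638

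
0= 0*( - 557) 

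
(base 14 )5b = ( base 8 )121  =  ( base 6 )213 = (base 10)81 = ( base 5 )311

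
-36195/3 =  -12065 = -12065.00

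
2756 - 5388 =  - 2632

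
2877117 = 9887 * 291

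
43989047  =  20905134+23083913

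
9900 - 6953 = 2947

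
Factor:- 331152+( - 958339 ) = - 7^1 *41^1*4493^1 = - 1289491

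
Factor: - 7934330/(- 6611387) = 2^1*5^1 * 181^( - 1)*467^1*1699^1*36527^( - 1)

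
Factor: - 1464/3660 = - 2/5=- 2^1*5^( - 1)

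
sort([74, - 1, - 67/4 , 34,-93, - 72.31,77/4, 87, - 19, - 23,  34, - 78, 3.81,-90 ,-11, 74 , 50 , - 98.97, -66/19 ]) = [-98.97, - 93,  -  90,-78, - 72.31, - 23,-19, - 67/4, - 11,-66/19, - 1, 3.81,77/4,34,34, 50,74,74,  87 ] 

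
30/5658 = 5/943 = 0.01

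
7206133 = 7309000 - 102867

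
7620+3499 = 11119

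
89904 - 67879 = 22025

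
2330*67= 156110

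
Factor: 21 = 3^1*7^1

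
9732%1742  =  1022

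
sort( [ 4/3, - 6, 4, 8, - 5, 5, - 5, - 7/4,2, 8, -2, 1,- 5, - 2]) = [ - 6, - 5, - 5, -5, - 2, - 2,-7/4, 1,4/3 , 2 , 4,5, 8, 8]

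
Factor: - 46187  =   - 46187^1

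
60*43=2580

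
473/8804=473/8804 = 0.05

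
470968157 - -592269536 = 1063237693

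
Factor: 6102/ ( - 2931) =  - 2034/977  =  - 2^1*3^2*113^1*977^( - 1 ) 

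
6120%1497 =132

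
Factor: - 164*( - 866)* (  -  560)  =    -  79533440 = -2^7*5^1 * 7^1 * 41^1*433^1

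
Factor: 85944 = 2^3*3^1*3581^1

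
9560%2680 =1520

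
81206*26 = 2111356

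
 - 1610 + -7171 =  - 8781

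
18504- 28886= - 10382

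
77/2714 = 77/2714=0.03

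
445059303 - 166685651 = 278373652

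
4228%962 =380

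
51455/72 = 51455/72=714.65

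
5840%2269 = 1302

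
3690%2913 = 777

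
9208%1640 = 1008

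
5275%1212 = 427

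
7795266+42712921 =50508187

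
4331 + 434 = 4765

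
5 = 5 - 0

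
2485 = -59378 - - 61863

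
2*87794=175588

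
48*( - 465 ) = -22320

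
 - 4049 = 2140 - 6189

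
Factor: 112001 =47^1 * 2383^1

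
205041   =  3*68347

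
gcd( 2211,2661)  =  3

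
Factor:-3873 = -3^1*1291^1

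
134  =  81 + 53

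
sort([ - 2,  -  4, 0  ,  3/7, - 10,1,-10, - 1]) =[  -  10,  -  10, - 4,  -  2, - 1,0,3/7,  1]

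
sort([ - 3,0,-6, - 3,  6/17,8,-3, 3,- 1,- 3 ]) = [-6,- 3,  -  3,-3,-3, - 1,  0, 6/17,3,8 ]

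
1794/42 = 42 + 5/7 = 42.71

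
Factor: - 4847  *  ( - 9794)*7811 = 370800027098 = 2^1* 37^1*59^1  *73^1*83^1*107^1*131^1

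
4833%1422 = 567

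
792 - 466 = 326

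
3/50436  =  1/16812 = 0.00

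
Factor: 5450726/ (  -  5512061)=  - 2^1*157^1*1223^( - 1)*4507^( -1)*17359^1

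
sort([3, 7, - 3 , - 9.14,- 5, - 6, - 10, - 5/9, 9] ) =[ - 10, - 9.14, - 6 , - 5, - 3, - 5/9,3, 7, 9 ] 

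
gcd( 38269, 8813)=7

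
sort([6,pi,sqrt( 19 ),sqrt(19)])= [pi, sqrt( 19),sqrt( 19 ), 6 ] 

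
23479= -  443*( - 53 ) 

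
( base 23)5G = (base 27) 4N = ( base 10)131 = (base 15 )8b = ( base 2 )10000011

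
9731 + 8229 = 17960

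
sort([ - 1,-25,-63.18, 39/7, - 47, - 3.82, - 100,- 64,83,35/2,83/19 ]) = [-100  , - 64, - 63.18, - 47,  -  25, - 3.82, - 1, 83/19, 39/7, 35/2, 83]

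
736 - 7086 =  -6350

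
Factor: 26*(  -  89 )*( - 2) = 2^2*13^1 * 89^1= 4628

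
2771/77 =2771/77 = 35.99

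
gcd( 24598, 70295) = 1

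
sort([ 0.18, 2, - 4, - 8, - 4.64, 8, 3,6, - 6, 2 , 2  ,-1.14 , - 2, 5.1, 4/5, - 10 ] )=[ - 10, - 8,- 6, - 4.64, - 4, - 2,-1.14,0.18,4/5, 2 , 2,2  ,  3, 5.1, 6, 8 ]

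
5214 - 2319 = 2895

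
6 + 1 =7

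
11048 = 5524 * 2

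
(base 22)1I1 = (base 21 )1kk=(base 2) 1101110001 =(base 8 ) 1561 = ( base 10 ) 881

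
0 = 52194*0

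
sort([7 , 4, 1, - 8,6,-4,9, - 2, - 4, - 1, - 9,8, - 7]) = [ - 9, - 8, - 7,-4, - 4,-2, - 1, 1,4, 6, 7,8,9]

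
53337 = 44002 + 9335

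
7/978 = 7/978 = 0.01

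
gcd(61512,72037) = 1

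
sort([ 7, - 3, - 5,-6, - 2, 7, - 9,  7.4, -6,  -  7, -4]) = [  -  9 ,  -  7, - 6,-6, - 5, - 4,- 3, - 2,7,  7,7.4]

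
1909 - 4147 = -2238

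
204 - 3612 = -3408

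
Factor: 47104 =2^11 * 23^1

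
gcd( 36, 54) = 18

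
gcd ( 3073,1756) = 439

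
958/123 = 7 + 97/123 =7.79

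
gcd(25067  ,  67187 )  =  1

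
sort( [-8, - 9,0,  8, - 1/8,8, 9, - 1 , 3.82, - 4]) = [- 9, - 8, - 4, - 1,-1/8,0,  3.82, 8, 8, 9]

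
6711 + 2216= 8927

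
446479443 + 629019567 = 1075499010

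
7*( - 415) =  - 2905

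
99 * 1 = 99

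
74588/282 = 264 + 70/141 = 264.50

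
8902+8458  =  17360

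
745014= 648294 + 96720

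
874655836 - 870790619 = 3865217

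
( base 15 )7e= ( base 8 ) 167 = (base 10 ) 119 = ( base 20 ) 5J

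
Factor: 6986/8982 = 3^ (-2)*7^1 = 7/9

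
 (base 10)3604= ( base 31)3n8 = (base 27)4PD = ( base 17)C80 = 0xe14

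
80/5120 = 1/64   =  0.02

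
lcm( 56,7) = 56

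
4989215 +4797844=9787059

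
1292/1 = 1292 = 1292.00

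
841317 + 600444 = 1441761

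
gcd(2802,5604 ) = 2802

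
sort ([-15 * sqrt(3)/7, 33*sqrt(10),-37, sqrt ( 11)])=[ - 37,-15*sqrt( 3) /7,sqrt( 11),33*sqrt( 10) ]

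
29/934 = 29/934 = 0.03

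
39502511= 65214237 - 25711726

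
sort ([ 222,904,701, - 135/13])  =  [ - 135/13, 222,701,904]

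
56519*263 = 14864497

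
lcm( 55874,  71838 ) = 502866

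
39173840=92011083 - 52837243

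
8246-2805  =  5441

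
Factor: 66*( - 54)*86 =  - 2^3*3^4*11^1*43^1 = -306504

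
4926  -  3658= 1268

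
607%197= 16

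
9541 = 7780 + 1761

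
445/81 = 5 + 40/81 = 5.49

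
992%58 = 6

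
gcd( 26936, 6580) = 28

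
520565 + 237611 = 758176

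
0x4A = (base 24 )32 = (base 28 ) 2i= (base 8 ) 112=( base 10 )74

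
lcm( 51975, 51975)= 51975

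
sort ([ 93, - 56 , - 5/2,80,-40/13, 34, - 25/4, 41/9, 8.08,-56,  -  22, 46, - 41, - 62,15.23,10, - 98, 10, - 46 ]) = [ - 98, - 62, - 56, - 56,-46, - 41,-22, - 25/4  , - 40/13, -5/2,41/9, 8.08,10, 10, 15.23, 34,46,80,93] 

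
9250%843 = 820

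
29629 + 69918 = 99547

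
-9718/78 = -125+16/39=- 124.59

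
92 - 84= 8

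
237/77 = 3 + 6/77 = 3.08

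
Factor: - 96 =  - 2^5 * 3^1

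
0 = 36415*0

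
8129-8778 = -649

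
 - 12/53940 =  - 1/4495 = - 0.00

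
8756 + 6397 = 15153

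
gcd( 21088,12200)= 8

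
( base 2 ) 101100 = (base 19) 26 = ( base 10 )44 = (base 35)19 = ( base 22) 20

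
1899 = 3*633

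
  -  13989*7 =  - 97923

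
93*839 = 78027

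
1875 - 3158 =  - 1283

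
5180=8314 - 3134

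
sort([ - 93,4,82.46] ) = [-93,4,  82.46]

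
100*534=53400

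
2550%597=162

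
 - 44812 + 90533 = 45721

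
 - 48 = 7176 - 7224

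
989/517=989/517 = 1.91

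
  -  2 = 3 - 5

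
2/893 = 2/893= 0.00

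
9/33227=9/33227 = 0.00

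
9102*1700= 15473400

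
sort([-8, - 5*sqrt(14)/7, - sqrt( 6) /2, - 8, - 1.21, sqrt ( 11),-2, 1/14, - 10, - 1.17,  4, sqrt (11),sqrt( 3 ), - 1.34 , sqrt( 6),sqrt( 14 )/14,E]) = [-10, - 8 , - 8, - 5*sqrt(14) /7, - 2, - 1.34, - sqrt( 6) /2, - 1.21, - 1.17 , 1/14, sqrt( 14)/14, sqrt( 3 ),sqrt( 6),E,sqrt( 11 ), sqrt( 11 ), 4] 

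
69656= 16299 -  - 53357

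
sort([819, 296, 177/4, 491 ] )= [177/4,296, 491,  819]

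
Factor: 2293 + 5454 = 7747 = 61^1*127^1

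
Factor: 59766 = 2^1*3^1*7^1 * 1423^1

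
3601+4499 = 8100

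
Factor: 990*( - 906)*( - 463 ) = 415283220  =  2^2*3^3*5^1*11^1 * 151^1*463^1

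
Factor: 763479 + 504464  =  1267943=1267943^1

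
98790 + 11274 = 110064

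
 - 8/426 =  - 1 + 209/213 = - 0.02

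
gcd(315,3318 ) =21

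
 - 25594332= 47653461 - 73247793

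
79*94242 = 7445118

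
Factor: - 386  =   -2^1*193^1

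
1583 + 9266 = 10849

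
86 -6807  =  -6721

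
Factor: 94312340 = 2^2*5^1 *1171^1*4027^1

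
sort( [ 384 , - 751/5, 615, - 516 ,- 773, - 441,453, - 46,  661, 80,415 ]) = [ - 773 ,-516 , - 441, - 751/5, - 46,80,384,  415,  453,  615, 661] 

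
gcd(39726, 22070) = 4414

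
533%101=28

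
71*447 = 31737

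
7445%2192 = 869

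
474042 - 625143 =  - 151101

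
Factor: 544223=544223^1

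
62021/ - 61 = -1017 + 16/61 = -1016.74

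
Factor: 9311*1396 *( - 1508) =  - 19601219248  =  -2^4 *13^1*29^1*349^1*9311^1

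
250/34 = 125/17 = 7.35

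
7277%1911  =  1544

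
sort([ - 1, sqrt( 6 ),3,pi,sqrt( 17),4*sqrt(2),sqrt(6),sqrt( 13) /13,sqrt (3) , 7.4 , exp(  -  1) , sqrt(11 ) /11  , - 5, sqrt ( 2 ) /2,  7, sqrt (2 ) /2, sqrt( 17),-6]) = [ - 6, - 5, - 1 , sqrt ( 13) /13, sqrt(11) /11,exp(-1),sqrt( 2) /2, sqrt(2) /2,sqrt(3 ),  sqrt (6 ), sqrt( 6 ),3,pi, sqrt( 17 ),sqrt ( 17),4* sqrt ( 2), 7,7.4]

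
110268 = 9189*12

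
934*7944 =7419696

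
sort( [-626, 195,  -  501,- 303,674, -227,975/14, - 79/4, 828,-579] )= [ - 626,-579, - 501, - 303,-227 , - 79/4,975/14,195,674,828 ] 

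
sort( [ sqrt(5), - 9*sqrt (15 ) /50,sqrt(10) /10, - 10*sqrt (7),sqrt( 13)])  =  [-10*sqrt( 7), - 9*sqrt(15 ) /50,sqrt(10) /10,sqrt(5),  sqrt( 13)]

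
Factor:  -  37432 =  - 2^3*4679^1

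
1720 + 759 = 2479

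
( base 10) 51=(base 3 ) 1220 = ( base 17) 30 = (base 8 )63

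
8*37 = 296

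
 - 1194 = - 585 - 609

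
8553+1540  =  10093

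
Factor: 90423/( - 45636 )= - 30141/15212= - 2^( - 2)*3^2*17^1*197^1*3803^ ( - 1) 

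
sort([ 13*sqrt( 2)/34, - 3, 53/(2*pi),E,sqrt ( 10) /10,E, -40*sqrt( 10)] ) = [-40*sqrt( 10),  -  3,sqrt( 10)/10,13*sqrt( 2)/34,E,E,53/( 2*pi)]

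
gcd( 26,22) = 2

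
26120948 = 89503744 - 63382796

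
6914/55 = 125+39/55 = 125.71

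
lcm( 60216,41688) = 541944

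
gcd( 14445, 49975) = 5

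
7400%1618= 928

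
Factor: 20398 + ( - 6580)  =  2^1*3^1*7^2 * 47^1 =13818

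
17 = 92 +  - 75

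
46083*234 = 10783422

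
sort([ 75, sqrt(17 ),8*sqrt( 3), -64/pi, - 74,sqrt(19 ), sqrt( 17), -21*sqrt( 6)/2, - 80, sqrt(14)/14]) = [ -80,  -  74, - 21*sqrt(6) /2 ,-64/pi,  sqrt(14)/14, sqrt(17),  sqrt(17), sqrt(19 ),  8*sqrt( 3), 75 ]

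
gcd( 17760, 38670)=30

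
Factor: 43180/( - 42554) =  - 2^1*5^1*17^1*127^1*21277^ ( - 1) = - 21590/21277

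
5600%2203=1194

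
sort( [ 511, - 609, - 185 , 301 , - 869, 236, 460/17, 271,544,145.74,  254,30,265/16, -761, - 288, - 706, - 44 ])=[ - 869 , - 761, - 706, - 609,-288,-185,-44,265/16,460/17,30,145.74,236, 254,271,301,511, 544 ] 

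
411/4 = 411/4 = 102.75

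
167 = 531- 364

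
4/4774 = 2/2387= 0.00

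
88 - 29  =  59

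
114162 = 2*57081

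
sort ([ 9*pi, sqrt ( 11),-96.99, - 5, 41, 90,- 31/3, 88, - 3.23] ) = [ - 96.99,-31/3,-5, - 3.23, sqrt(11),9*pi , 41, 88, 90]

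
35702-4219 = 31483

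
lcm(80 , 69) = 5520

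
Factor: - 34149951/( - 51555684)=11383317/17185228 = 2^ ( - 2) * 3^2*11^2*241^( - 1)* 10453^1*17827^( - 1) 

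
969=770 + 199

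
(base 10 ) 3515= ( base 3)11211012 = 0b110110111011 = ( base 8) 6673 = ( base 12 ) 204B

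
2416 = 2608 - 192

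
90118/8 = 45059/4  =  11264.75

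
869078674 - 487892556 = 381186118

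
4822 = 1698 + 3124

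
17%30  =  17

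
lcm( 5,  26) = 130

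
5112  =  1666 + 3446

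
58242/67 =869  +  19/67 =869.28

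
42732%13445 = 2397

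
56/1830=28/915 =0.03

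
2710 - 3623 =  - 913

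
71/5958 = 71/5958 = 0.01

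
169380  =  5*33876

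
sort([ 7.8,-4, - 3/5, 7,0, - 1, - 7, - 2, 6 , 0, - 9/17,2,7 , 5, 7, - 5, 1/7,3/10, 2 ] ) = [ - 7,  -  5,-4, - 2, - 1 , - 3/5, -9/17,0,0,1/7,3/10,2, 2,5,  6,7,7, 7, 7.8 ] 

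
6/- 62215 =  - 6/62215 = - 0.00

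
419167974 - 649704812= - 230536838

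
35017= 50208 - 15191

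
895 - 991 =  - 96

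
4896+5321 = 10217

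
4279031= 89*48079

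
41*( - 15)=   -615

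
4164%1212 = 528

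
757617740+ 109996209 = 867613949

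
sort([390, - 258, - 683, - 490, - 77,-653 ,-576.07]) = [-683,- 653, - 576.07, - 490 , - 258,-77,  390]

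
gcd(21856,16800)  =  32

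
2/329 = 2/329 = 0.01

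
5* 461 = 2305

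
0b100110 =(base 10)38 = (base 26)1c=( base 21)1h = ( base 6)102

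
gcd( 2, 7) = 1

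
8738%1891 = 1174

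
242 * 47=11374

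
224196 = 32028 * 7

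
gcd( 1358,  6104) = 14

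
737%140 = 37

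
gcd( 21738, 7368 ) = 6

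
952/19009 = 952/19009 = 0.05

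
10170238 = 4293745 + 5876493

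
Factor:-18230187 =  - 3^1*457^1*13297^1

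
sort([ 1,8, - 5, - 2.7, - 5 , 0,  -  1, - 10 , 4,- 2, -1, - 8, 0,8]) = [ - 10, - 8, - 5, - 5, - 2.7 , - 2 , - 1, - 1,0, 0,1, 4, 8, 8]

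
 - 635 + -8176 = -8811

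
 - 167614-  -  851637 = 684023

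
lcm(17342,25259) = 1161914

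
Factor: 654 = 2^1*3^1*109^1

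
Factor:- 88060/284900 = -17/55= - 5^( - 1) * 11^( - 1)*17^1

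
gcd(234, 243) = 9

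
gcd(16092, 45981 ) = 27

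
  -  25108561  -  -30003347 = 4894786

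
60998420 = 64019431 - 3021011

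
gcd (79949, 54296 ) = 1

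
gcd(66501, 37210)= 1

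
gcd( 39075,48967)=1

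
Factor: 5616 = 2^4*3^3*13^1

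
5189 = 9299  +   - 4110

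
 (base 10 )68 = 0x44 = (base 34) 20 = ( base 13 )53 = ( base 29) 2A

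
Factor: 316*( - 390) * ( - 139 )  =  17130360 = 2^3*3^1 * 5^1*13^1* 79^1*139^1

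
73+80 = 153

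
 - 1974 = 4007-5981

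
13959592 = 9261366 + 4698226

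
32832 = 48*684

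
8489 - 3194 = 5295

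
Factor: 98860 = 2^2 * 5^1 * 4943^1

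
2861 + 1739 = 4600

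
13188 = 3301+9887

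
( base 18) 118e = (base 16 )18AA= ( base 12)37A2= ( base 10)6314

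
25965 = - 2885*( - 9)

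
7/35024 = 7/35024 =0.00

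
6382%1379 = 866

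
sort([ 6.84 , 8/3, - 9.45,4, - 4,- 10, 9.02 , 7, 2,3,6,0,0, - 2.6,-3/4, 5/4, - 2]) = [ - 10, - 9.45, - 4,-2.6, - 2,-3/4,0 , 0,5/4, 2, 8/3,3,4,6, 6.84,7, 9.02]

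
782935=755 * 1037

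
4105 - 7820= -3715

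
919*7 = 6433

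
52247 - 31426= 20821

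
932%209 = 96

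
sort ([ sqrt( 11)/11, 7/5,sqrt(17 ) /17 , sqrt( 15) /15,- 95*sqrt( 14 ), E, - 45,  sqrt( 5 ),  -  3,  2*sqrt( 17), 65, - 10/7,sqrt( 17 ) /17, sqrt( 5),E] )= [ - 95*sqrt( 14), - 45, - 3, -10/7 , sqrt( 17 ) /17, sqrt(17 )/17 , sqrt ( 15)/15, sqrt( 11)/11,7/5,sqrt(5 ), sqrt( 5),E , E, 2*sqrt(17),65]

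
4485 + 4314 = 8799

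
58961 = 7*8423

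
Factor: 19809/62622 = 2^( - 1)*7^( - 2)*31^1 = 31/98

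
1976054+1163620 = 3139674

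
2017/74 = 27 + 19/74 = 27.26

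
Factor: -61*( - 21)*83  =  106323 = 3^1*7^1 * 61^1*83^1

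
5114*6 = 30684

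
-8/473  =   - 8/473 = -0.02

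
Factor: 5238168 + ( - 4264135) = 974033 = 974033^1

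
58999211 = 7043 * 8377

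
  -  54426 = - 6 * 9071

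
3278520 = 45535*72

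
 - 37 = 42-79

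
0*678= 0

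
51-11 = 40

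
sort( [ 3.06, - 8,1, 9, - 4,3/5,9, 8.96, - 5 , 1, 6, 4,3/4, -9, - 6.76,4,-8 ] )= [ - 9, - 8,-8, - 6.76, - 5, - 4, 3/5,3/4,1, 1  ,  3.06 , 4,4 , 6,8.96, 9, 9 ] 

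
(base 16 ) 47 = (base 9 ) 78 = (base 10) 71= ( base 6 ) 155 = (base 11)65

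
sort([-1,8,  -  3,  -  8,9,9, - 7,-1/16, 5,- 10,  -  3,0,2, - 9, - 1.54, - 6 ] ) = [ - 10, -9,  -  8,  -  7,-6 ,-3,-3, - 1.54,  -  1,  -  1/16,  0,  2, 5,8,9,9] 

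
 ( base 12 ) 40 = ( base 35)1d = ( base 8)60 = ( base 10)48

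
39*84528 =3296592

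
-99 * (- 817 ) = 80883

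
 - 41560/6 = - 20780/3 = -6926.67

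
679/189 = 3 + 16/27 = 3.59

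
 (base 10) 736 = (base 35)L1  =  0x2e0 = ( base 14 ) 3a8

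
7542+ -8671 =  - 1129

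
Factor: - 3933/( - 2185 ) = 3^2*5^( - 1) = 9/5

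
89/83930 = 89/83930 =0.00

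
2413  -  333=2080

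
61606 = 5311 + 56295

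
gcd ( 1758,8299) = 1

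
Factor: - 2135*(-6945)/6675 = 197701/89 = 7^1*61^1*89^( - 1)*463^1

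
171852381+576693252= 748545633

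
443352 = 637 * 696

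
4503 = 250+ 4253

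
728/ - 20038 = - 364/10019 = - 0.04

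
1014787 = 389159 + 625628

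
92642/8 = 46321/4 = 11580.25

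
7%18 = 7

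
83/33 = 83/33 =2.52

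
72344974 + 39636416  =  111981390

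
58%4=2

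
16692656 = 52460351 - 35767695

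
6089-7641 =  - 1552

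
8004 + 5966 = 13970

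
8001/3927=381/187 = 2.04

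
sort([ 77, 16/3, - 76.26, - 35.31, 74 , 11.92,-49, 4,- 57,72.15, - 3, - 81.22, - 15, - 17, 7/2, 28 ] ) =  [-81.22, - 76.26,-57, - 49, - 35.31, - 17, - 15, - 3, 7/2, 4,16/3, 11.92,28, 72.15,  74, 77]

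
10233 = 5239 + 4994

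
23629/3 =7876 + 1/3=7876.33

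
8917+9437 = 18354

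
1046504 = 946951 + 99553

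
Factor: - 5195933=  - 521^1*9973^1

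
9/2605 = 9/2605 = 0.00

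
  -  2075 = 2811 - 4886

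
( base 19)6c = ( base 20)66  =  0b1111110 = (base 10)126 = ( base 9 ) 150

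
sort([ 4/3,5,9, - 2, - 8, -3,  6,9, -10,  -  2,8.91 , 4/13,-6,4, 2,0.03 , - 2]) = [- 10, - 8, - 6, - 3, - 2, - 2,  -  2, 0.03 , 4/13  ,  4/3,2,4,5, 6,  8.91, 9,9]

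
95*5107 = 485165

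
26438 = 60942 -34504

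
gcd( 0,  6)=6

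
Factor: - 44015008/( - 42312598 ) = 22007504/21156299 = 2^4*23^1*79^1*757^1*919^( -1 )*23021^(-1)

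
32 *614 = 19648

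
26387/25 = 26387/25 = 1055.48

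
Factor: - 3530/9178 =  - 5^1*13^( - 1 ) = -5/13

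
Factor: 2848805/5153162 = 2^ (  -  1)*5^1*7^(-1 )*139^1 * 4099^1*368083^( - 1) 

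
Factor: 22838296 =2^3*13^1*219599^1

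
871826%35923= 9674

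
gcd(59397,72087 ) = 3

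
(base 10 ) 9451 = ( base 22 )JBD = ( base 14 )3631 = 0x24EB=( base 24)g9j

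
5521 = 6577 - 1056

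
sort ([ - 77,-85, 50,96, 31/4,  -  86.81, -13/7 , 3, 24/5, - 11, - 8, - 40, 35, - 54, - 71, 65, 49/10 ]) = [ - 86.81, - 85, - 77, - 71 , - 54, - 40,-11, - 8, - 13/7, 3, 24/5,49/10, 31/4, 35,  50,65, 96]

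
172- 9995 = -9823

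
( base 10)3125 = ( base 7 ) 12053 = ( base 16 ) c35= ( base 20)7G5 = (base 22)6a1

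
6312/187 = 33  +  141/187  =  33.75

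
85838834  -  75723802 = 10115032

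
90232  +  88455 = 178687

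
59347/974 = 59347/974 = 60.93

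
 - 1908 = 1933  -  3841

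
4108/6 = 684 + 2/3= 684.67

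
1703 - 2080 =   -  377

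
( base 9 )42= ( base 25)1D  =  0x26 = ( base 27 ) 1b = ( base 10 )38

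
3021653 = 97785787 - 94764134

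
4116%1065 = 921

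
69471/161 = 69471/161 = 431.50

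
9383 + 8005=17388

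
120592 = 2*60296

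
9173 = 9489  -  316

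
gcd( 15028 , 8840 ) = 884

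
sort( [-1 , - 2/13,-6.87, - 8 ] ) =[ - 8 , - 6.87,- 1,  -  2/13 ]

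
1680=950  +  730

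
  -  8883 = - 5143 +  - 3740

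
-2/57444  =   - 1 + 28721/28722 = - 0.00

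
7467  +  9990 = 17457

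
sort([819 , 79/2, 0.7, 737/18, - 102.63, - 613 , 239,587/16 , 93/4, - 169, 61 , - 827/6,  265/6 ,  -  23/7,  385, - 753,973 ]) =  [ - 753, - 613,-169, - 827/6,  -  102.63, - 23/7, 0.7, 93/4,  587/16,79/2,737/18 , 265/6,61, 239,385,819,973]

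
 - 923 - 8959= - 9882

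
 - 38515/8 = -38515/8  =  - 4814.38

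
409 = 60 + 349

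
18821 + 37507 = 56328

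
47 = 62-15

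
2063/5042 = 2063/5042  =  0.41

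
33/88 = 3/8 = 0.38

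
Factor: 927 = 3^2*103^1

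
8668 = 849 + 7819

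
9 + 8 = 17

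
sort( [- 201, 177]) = [ -201, 177]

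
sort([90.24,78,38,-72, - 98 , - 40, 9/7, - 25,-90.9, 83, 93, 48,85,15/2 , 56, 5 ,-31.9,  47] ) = [-98, - 90.9,-72,-40,  -  31.9, - 25, 9/7,5, 15/2 , 38, 47, 48, 56, 78, 83,  85, 90.24,93]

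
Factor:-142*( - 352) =2^6  *  11^1* 71^1 = 49984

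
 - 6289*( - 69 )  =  433941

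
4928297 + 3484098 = 8412395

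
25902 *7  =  181314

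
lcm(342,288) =5472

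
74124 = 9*8236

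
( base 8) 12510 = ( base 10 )5448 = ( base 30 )61i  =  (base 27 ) 7CL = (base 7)21612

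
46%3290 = 46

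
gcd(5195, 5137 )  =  1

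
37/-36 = -2  +  35/36= -1.03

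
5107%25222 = 5107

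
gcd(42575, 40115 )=5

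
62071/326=62071/326 = 190.40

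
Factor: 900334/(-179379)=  - 2^1*3^(-2 )*19^1*29^1 * 43^1*1049^( - 1) = -47386/9441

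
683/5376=683/5376 = 0.13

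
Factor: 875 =5^3*7^1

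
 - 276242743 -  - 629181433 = 352938690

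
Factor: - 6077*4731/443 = - 28750287/443=   - 3^1*19^1 * 59^1*83^1*103^1 * 443^( - 1)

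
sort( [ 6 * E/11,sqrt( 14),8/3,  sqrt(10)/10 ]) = [ sqrt( 10 )/10, 6*E/11 , 8/3,sqrt( 14)]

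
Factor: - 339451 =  - 7^1 * 71^1 *683^1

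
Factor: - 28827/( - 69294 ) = 2^( - 1 )*3^1*3203^1* 11549^(-1 ) = 9609/23098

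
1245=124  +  1121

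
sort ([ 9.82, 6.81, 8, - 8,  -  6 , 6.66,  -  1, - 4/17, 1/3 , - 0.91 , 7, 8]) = [ - 8, - 6,-1, - 0.91, - 4/17,1/3,6.66,6.81,7, 8, 8 , 9.82 ]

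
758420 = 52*14585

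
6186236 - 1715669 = 4470567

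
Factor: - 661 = -661^1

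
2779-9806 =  - 7027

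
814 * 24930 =20293020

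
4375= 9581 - 5206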